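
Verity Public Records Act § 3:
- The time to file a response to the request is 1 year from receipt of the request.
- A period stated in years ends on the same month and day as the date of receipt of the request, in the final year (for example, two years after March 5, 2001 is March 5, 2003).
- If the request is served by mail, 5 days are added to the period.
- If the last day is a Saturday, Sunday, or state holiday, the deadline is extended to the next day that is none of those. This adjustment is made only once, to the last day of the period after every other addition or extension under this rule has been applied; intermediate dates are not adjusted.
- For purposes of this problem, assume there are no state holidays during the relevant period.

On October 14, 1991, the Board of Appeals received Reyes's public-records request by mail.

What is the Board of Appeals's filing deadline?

1 year after October 14, 1991 is October 14, 1992.
Service was by mail, adding 5 days: October 14, 1992 + 5 days = October 19, 1992.
October 19, 1992 is a Monday and not a state holiday, so no extension applies.

October 19, 1992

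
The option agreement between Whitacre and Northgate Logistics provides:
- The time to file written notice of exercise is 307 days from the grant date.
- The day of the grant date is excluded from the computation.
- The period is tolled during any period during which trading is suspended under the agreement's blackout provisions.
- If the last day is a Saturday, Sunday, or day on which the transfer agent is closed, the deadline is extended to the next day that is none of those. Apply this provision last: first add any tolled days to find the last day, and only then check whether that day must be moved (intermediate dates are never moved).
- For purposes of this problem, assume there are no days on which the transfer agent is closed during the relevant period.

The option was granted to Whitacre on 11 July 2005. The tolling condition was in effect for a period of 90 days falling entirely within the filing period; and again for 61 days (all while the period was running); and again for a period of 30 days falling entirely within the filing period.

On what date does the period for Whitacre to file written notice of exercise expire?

November 13, 2006

307 days after 11 July 2005 is May 14, 2006.
Tolling adds 90 days: May 14, 2006 + 90 days = August 12, 2006.
Tolling adds 61 days: August 12, 2006 + 61 days = October 12, 2006.
Tolling adds 30 days: October 12, 2006 + 30 days = November 11, 2006.
November 11, 2006 is Saturday; November 12, 2006 is Sunday. The next qualifying day is November 13, 2006.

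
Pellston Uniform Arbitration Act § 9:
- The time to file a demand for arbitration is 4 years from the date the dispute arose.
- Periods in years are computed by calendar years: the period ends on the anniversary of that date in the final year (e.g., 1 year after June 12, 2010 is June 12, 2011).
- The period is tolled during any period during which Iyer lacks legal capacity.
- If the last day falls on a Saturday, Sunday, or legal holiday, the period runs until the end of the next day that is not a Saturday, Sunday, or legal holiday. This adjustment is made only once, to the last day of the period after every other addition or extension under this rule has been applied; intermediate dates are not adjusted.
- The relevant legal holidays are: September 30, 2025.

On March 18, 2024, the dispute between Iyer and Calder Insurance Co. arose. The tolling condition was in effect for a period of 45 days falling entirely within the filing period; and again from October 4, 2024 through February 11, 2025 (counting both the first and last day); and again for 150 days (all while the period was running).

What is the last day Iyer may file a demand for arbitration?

4 years after March 18, 2024 is March 18, 2028.
Tolling adds 45 days: March 18, 2028 + 45 days = May 2, 2028.
From October 4, 2024 through February 11, 2025 inclusive is 131 days; tolling adds 131 days: May 2, 2028 + 131 days = September 10, 2028.
Tolling adds 150 days: September 10, 2028 + 150 days = February 7, 2029.
February 7, 2029 is a Wednesday and not a legal holiday, so no extension applies.

February 7, 2029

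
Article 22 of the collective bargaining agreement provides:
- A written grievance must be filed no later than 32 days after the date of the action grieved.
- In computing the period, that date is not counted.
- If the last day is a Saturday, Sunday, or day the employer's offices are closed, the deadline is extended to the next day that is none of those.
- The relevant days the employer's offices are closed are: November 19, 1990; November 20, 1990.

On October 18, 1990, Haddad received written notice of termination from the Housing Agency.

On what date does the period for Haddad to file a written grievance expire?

32 days after October 18, 1990 is November 19, 1990.
November 19, 1990 is a listed holiday; November 20, 1990 is a listed holiday. The next qualifying day is November 21, 1990.

November 21, 1990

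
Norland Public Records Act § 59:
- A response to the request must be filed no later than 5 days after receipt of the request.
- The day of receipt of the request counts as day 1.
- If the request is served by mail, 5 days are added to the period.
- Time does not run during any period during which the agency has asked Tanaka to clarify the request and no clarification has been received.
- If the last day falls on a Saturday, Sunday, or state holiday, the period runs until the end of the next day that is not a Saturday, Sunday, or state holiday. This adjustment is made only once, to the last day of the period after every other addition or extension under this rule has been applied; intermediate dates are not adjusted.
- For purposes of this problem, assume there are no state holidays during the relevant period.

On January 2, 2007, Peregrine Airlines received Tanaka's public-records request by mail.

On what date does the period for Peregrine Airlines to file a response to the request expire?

Counting January 2, 2007 as day 1, day 5 is January 6, 2007.
Service was by mail, adding 5 days: January 6, 2007 + 5 days = January 11, 2007.
January 11, 2007 is a Thursday and not a state holiday, so no extension applies.

January 11, 2007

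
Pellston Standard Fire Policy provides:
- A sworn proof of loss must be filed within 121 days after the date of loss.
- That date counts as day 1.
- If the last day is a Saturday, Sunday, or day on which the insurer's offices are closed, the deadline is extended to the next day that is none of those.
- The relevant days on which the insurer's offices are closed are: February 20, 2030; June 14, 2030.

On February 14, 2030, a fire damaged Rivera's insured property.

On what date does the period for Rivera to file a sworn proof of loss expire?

June 17, 2030

Counting February 14, 2030 as day 1, day 121 is June 14, 2030.
June 14, 2030 is a listed holiday; June 15, 2030 is Saturday; June 16, 2030 is Sunday. The next qualifying day is June 17, 2030.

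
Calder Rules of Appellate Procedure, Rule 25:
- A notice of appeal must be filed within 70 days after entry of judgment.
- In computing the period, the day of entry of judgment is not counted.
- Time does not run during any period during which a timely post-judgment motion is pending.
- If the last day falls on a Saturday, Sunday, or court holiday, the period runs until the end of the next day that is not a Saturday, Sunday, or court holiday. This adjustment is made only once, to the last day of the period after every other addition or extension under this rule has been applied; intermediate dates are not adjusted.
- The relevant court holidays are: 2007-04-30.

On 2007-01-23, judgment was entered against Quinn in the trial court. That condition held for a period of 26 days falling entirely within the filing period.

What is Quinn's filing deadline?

May 1, 2007

70 days after 2007-01-23 is April 3, 2007.
Tolling adds 26 days: April 3, 2007 + 26 days = April 29, 2007.
April 29, 2007 is Sunday; April 30, 2007 is a listed holiday. The next qualifying day is May 1, 2007.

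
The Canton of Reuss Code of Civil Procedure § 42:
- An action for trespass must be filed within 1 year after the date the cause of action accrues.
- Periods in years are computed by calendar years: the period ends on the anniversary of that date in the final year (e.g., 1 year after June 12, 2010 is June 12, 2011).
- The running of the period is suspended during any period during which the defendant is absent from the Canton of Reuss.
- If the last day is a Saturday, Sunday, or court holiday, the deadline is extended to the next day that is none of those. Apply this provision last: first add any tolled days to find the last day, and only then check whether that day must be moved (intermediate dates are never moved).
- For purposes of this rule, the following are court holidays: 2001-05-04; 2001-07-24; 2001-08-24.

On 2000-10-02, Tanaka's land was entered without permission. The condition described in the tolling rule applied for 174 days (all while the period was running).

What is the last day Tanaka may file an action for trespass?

1 year after 2000-10-02 is October 2, 2001.
Tolling adds 174 days: October 2, 2001 + 174 days = March 25, 2002.
March 25, 2002 is a Monday and not a court holiday, so no extension applies.

March 25, 2002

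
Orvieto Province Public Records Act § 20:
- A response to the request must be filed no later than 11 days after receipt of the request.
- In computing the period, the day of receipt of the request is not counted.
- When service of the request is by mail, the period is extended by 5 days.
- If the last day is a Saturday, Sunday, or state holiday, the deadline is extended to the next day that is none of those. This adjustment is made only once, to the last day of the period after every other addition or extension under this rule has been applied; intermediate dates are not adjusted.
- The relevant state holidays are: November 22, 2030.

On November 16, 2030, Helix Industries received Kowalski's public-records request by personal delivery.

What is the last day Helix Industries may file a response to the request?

11 days after November 16, 2030 is November 27, 2030.
Service was not by mail, so no mail extension applies.
November 27, 2030 is a Wednesday and not a state holiday, so no extension applies.

November 27, 2030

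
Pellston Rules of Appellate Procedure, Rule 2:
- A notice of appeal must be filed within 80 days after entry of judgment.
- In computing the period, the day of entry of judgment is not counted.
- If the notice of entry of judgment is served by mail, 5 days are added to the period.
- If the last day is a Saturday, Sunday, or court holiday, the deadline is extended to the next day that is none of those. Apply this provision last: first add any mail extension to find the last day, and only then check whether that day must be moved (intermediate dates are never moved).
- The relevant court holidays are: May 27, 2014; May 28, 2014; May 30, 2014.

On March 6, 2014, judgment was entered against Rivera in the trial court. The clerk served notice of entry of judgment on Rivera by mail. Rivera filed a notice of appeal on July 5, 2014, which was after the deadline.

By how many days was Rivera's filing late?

33 days

80 days after March 6, 2014 is May 25, 2014.
Service was by mail, adding 5 days: May 25, 2014 + 5 days = May 30, 2014.
May 30, 2014 is a listed holiday; May 31, 2014 is Saturday; June 1, 2014 is Sunday. The next qualifying day is June 2, 2014.
The deadline is June 2, 2014; from June 2, 2014 to July 5, 2014 is 33 days.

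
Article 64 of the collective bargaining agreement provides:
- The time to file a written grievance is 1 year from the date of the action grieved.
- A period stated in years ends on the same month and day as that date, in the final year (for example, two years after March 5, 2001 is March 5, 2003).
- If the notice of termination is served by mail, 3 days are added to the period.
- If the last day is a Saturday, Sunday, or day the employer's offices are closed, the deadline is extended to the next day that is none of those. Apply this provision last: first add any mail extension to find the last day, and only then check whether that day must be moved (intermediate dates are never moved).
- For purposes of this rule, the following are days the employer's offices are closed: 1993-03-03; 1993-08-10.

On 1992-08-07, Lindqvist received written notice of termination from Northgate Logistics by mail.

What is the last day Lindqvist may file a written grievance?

August 11, 1993

1 year after 1992-08-07 is August 7, 1993.
Service was by mail, adding 3 days: August 7, 1993 + 3 days = August 10, 1993.
August 10, 1993 is a listed holiday. The next qualifying day is August 11, 1993.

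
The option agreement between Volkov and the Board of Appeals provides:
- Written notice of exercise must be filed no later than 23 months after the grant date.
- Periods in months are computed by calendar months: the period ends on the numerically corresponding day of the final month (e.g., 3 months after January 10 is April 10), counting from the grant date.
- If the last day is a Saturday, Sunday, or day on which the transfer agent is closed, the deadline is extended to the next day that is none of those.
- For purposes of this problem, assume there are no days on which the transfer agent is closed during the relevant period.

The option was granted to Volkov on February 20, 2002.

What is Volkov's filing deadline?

23 months after February 20, 2002 is January 20, 2004.
January 20, 2004 is a Tuesday and not a day on which the transfer agent is closed, so no extension applies.

January 20, 2004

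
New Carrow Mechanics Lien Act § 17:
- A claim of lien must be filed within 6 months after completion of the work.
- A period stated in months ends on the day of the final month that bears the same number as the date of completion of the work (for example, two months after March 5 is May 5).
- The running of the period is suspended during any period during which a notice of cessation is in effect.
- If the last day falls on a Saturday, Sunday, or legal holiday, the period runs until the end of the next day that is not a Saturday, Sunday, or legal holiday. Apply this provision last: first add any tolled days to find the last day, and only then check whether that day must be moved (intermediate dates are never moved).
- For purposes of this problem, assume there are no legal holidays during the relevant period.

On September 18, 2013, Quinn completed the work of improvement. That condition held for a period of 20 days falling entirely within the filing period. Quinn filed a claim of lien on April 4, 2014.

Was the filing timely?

6 months after September 18, 2013 is March 18, 2014.
Tolling adds 20 days: March 18, 2014 + 20 days = April 7, 2014.
April 7, 2014 is a Monday and not a legal holiday, so no extension applies.
The deadline is April 7, 2014; the filing on April 4, 2014 is on or before that date.

Yes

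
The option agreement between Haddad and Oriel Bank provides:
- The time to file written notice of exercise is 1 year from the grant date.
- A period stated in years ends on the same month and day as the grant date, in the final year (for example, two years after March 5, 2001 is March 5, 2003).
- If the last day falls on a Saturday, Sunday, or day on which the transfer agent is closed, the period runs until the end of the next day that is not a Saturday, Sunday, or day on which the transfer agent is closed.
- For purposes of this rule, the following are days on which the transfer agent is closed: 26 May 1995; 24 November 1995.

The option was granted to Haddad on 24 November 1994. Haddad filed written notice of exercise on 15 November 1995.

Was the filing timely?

Yes

1 year after 24 November 1994 is November 24, 1995.
November 24, 1995 is a listed holiday; November 25, 1995 is Saturday; November 26, 1995 is Sunday. The next qualifying day is November 27, 1995.
The deadline is November 27, 1995; the filing on November 15, 1995 is on or before that date.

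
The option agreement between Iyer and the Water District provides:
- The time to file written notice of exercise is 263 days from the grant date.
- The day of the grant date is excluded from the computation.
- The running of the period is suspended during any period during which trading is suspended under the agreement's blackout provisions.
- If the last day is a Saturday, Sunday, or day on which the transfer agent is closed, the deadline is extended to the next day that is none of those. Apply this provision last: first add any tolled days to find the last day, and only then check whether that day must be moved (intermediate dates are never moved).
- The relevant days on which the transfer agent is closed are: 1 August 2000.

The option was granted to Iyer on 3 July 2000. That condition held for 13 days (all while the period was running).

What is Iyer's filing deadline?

April 5, 2001

263 days after 3 July 2000 is March 23, 2001.
Tolling adds 13 days: March 23, 2001 + 13 days = April 5, 2001.
April 5, 2001 is a Thursday and not a day on which the transfer agent is closed, so no extension applies.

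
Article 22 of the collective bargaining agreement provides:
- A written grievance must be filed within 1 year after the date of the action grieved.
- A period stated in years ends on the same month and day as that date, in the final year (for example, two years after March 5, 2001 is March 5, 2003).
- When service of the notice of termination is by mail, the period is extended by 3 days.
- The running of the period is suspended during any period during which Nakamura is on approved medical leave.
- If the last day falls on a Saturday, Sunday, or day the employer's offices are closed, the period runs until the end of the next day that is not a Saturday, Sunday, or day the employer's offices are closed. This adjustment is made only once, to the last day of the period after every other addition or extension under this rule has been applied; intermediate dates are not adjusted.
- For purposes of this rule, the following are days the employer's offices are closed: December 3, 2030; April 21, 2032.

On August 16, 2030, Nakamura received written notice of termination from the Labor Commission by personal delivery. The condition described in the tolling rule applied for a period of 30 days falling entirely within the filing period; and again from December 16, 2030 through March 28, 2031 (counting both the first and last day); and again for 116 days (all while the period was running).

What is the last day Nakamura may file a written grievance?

April 22, 2032

1 year after August 16, 2030 is August 16, 2031.
Service was not by mail, so no mail extension applies.
Tolling adds 30 days: August 16, 2031 + 30 days = September 15, 2031.
From December 16, 2030 through March 28, 2031 inclusive is 103 days; tolling adds 103 days: September 15, 2031 + 103 days = December 27, 2031.
Tolling adds 116 days: December 27, 2031 + 116 days = April 21, 2032.
April 21, 2032 is a listed holiday. The next qualifying day is April 22, 2032.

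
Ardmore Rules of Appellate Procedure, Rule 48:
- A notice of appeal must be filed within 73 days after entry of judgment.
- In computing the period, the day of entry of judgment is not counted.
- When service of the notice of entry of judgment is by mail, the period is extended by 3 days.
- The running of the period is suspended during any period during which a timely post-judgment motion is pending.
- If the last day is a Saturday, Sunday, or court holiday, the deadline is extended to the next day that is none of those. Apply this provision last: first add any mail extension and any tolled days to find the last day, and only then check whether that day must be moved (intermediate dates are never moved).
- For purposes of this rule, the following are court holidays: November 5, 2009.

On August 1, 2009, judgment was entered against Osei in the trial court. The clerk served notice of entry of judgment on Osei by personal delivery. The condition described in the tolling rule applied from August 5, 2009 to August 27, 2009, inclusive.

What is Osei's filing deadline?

November 6, 2009

73 days after August 1, 2009 is October 13, 2009.
Service was not by mail, so no mail extension applies.
From August 5, 2009 through August 27, 2009 inclusive is 23 days; tolling adds 23 days: October 13, 2009 + 23 days = November 5, 2009.
November 5, 2009 is a listed holiday. The next qualifying day is November 6, 2009.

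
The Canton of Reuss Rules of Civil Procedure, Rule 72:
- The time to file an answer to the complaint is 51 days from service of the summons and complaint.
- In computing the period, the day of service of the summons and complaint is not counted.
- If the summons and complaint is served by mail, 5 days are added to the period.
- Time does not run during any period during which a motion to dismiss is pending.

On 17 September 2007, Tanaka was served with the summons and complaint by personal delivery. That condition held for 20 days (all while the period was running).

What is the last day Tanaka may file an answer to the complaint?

51 days after 17 September 2007 is November 7, 2007.
Service was not by mail, so no mail extension applies.
Tolling adds 20 days: November 7, 2007 + 20 days = November 27, 2007.

November 27, 2007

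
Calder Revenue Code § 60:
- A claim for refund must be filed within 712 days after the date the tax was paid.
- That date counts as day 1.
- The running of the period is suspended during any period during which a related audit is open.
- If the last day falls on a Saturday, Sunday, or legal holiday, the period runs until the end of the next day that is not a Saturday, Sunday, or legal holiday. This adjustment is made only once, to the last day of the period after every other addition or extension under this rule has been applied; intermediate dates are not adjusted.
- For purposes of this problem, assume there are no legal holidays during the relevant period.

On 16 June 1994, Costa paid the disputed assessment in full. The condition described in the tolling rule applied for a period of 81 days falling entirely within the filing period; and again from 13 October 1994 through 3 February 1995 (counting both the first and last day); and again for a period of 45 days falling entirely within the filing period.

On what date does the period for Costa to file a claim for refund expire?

Counting 16 June 1994 as day 1, day 712 is May 27, 1996.
Tolling adds 81 days: May 27, 1996 + 81 days = August 16, 1996.
From October 13, 1994 through February 3, 1995 inclusive is 114 days; tolling adds 114 days: August 16, 1996 + 114 days = December 8, 1996.
Tolling adds 45 days: December 8, 1996 + 45 days = January 22, 1997.
January 22, 1997 is a Wednesday and not a legal holiday, so no extension applies.

January 22, 1997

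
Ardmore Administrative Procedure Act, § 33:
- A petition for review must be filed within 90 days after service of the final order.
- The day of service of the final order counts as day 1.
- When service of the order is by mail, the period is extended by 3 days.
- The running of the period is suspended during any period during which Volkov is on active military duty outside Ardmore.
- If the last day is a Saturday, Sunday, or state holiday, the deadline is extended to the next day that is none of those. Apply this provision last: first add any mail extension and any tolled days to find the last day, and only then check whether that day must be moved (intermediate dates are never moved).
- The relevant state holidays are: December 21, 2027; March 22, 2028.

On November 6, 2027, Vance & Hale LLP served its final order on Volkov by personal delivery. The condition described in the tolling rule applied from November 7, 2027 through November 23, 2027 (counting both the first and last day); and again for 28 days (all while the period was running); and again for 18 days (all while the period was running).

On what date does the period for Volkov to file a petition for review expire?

Counting November 6, 2027 as day 1, day 90 is February 3, 2028.
Service was not by mail, so no mail extension applies.
From November 7, 2027 through November 23, 2027 inclusive is 17 days; tolling adds 17 days: February 3, 2028 + 17 days = February 20, 2028.
Tolling adds 28 days: February 20, 2028 + 28 days = March 19, 2028.
Tolling adds 18 days: March 19, 2028 + 18 days = April 6, 2028.
April 6, 2028 is a Thursday and not a state holiday, so no extension applies.

April 6, 2028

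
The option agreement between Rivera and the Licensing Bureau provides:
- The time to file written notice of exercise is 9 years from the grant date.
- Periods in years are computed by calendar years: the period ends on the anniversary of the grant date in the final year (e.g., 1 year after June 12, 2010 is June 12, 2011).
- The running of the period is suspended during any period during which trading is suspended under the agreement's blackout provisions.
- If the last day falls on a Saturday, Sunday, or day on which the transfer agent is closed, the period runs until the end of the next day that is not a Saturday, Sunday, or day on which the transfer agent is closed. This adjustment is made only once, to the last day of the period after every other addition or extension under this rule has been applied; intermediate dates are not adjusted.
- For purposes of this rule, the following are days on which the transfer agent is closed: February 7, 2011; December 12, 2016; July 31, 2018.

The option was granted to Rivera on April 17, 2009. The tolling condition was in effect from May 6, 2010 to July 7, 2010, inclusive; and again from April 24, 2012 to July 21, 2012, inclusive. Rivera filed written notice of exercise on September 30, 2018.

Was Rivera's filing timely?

No

9 years after April 17, 2009 is April 17, 2018.
From May 6, 2010 through July 7, 2010 inclusive is 63 days; tolling adds 63 days: April 17, 2018 + 63 days = June 19, 2018.
From April 24, 2012 through July 21, 2012 inclusive is 89 days; tolling adds 89 days: June 19, 2018 + 89 days = September 16, 2018.
September 16, 2018 is Sunday. The next qualifying day is September 17, 2018.
The deadline is September 17, 2018; the filing on September 30, 2018 is after that date.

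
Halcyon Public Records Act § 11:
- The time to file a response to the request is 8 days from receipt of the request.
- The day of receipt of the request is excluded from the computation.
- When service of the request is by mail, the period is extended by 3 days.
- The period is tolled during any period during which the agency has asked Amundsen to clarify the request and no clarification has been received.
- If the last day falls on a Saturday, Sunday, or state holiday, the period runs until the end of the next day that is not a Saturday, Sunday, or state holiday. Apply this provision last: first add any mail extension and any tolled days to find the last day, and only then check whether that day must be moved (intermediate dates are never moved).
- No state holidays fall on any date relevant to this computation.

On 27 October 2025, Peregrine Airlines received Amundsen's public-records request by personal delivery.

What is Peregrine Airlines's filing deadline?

November 4, 2025

8 days after 27 October 2025 is November 4, 2025.
Service was not by mail, so no mail extension applies.
November 4, 2025 is a Tuesday and not a state holiday, so no extension applies.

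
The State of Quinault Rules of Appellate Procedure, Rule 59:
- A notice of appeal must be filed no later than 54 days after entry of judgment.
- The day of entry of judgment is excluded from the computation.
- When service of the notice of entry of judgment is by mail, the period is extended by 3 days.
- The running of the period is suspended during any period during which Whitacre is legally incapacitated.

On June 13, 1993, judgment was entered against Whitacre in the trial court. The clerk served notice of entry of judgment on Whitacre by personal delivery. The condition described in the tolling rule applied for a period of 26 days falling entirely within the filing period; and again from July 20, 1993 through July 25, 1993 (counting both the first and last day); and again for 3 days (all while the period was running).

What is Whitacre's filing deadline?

September 10, 1993

54 days after June 13, 1993 is August 6, 1993.
Service was not by mail, so no mail extension applies.
Tolling adds 26 days: August 6, 1993 + 26 days = September 1, 1993.
From July 20, 1993 through July 25, 1993 inclusive is 6 days; tolling adds 6 days: September 1, 1993 + 6 days = September 7, 1993.
Tolling adds 3 days: September 7, 1993 + 3 days = September 10, 1993.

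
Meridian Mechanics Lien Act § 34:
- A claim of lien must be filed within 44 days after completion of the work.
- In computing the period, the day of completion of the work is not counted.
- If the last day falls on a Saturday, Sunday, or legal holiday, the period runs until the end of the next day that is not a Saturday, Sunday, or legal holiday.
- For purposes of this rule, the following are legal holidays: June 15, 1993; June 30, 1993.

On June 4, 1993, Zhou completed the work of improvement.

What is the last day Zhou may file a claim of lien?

July 19, 1993

44 days after June 4, 1993 is July 18, 1993.
July 18, 1993 is Sunday. The next qualifying day is July 19, 1993.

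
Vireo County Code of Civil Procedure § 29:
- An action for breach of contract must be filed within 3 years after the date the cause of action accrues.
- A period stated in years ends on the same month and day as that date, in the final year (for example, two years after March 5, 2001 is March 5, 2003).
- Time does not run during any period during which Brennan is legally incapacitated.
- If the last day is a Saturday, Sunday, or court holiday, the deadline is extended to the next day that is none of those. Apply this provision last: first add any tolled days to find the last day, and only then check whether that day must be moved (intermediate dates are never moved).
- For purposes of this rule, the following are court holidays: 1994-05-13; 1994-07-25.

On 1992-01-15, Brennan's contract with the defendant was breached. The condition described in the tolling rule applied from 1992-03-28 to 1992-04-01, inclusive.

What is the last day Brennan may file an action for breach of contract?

January 20, 1995

3 years after 1992-01-15 is January 15, 1995.
From March 28, 1992 through April 1, 1992 inclusive is 5 days; tolling adds 5 days: January 15, 1995 + 5 days = January 20, 1995.
January 20, 1995 is a Friday and not a court holiday, so no extension applies.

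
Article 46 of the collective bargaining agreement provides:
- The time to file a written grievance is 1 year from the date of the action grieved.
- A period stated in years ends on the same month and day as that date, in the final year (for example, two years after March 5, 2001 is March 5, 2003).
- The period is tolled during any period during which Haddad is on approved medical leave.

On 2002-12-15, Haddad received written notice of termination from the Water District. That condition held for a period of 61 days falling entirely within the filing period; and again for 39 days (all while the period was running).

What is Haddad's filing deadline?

1 year after 2002-12-15 is December 15, 2003.
Tolling adds 61 days: December 15, 2003 + 61 days = February 14, 2004.
Tolling adds 39 days: February 14, 2004 + 39 days = March 24, 2004.

March 24, 2004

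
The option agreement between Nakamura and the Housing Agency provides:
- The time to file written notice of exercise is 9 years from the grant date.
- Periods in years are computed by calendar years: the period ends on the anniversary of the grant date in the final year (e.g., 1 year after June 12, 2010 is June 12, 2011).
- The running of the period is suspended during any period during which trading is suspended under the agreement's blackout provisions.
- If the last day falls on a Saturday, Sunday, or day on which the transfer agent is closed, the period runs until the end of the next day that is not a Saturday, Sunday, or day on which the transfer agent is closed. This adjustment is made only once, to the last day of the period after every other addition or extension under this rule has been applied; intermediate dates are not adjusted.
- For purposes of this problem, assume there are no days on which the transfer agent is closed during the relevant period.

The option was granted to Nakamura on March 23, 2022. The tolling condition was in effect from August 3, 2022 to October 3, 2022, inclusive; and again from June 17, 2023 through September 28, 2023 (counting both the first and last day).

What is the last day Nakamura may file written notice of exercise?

9 years after March 23, 2022 is March 23, 2031.
From August 3, 2022 through October 3, 2022 inclusive is 62 days; tolling adds 62 days: March 23, 2031 + 62 days = May 24, 2031.
From June 17, 2023 through September 28, 2023 inclusive is 104 days; tolling adds 104 days: May 24, 2031 + 104 days = September 5, 2031.
September 5, 2031 is a Friday and not a day on which the transfer agent is closed, so no extension applies.

September 5, 2031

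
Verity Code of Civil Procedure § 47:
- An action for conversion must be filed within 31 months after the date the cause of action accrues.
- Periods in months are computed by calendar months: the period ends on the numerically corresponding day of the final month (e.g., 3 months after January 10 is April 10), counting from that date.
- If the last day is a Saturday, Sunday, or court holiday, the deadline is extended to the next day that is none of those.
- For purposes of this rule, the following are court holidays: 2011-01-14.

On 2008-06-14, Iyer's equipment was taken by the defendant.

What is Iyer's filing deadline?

31 months after 2008-06-14 is January 14, 2011.
January 14, 2011 is a listed holiday; January 15, 2011 is Saturday; January 16, 2011 is Sunday. The next qualifying day is January 17, 2011.

January 17, 2011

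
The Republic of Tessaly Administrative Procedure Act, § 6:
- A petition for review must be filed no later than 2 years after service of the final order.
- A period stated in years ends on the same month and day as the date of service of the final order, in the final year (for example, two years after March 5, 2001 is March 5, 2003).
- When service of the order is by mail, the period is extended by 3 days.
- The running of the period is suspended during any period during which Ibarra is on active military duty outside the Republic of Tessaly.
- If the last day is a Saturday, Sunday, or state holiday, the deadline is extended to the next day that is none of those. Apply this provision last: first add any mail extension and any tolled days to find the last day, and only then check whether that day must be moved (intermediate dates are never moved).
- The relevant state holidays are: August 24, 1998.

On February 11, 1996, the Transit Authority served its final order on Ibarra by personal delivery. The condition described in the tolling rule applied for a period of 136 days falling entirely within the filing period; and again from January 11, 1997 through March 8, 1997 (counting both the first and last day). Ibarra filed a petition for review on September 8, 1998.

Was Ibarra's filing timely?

2 years after February 11, 1996 is February 11, 1998.
Service was not by mail, so no mail extension applies.
Tolling adds 136 days: February 11, 1998 + 136 days = June 27, 1998.
From January 11, 1997 through March 8, 1997 inclusive is 57 days; tolling adds 57 days: June 27, 1998 + 57 days = August 23, 1998.
August 23, 1998 is Sunday; August 24, 1998 is a listed holiday. The next qualifying day is August 25, 1998.
The deadline is August 25, 1998; the filing on September 8, 1998 is after that date.

No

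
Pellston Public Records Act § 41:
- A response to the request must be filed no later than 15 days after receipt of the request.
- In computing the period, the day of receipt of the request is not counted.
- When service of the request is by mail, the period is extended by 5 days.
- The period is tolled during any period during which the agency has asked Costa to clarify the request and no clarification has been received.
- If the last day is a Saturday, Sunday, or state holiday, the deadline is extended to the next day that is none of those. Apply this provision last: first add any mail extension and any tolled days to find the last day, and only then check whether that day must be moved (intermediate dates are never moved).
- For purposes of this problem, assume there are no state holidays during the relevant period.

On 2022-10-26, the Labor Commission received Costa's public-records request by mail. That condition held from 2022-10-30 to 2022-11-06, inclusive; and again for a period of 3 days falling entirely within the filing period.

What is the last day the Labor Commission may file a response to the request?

15 days after 2022-10-26 is November 10, 2022.
Service was by mail, adding 5 days: November 10, 2022 + 5 days = November 15, 2022.
From October 30, 2022 through November 6, 2022 inclusive is 8 days; tolling adds 8 days: November 15, 2022 + 8 days = November 23, 2022.
Tolling adds 3 days: November 23, 2022 + 3 days = November 26, 2022.
November 26, 2022 is Saturday; November 27, 2022 is Sunday. The next qualifying day is November 28, 2022.

November 28, 2022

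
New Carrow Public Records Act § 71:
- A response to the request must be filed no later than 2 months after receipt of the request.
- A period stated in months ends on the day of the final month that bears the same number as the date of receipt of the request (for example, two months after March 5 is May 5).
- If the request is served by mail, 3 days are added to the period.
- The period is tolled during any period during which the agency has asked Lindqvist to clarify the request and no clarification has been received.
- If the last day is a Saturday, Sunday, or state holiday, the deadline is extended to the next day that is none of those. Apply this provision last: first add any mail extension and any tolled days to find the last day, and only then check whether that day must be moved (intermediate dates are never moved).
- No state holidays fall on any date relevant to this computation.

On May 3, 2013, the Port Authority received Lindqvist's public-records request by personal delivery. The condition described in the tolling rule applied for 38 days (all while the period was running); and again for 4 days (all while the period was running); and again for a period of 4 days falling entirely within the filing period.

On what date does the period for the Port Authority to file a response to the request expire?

2 months after May 3, 2013 is July 3, 2013.
Service was not by mail, so no mail extension applies.
Tolling adds 38 days: July 3, 2013 + 38 days = August 10, 2013.
Tolling adds 4 days: August 10, 2013 + 4 days = August 14, 2013.
Tolling adds 4 days: August 14, 2013 + 4 days = August 18, 2013.
August 18, 2013 is Sunday. The next qualifying day is August 19, 2013.

August 19, 2013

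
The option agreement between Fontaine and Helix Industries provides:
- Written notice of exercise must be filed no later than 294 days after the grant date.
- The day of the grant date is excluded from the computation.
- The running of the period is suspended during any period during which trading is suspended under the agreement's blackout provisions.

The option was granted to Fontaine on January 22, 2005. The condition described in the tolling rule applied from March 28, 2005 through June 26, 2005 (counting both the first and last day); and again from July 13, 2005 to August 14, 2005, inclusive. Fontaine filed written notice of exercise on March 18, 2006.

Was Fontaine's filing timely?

No

294 days after January 22, 2005 is November 12, 2005.
From March 28, 2005 through June 26, 2005 inclusive is 91 days; tolling adds 91 days: November 12, 2005 + 91 days = February 11, 2006.
From July 13, 2005 through August 14, 2005 inclusive is 33 days; tolling adds 33 days: February 11, 2006 + 33 days = March 16, 2006.
The deadline is March 16, 2006; the filing on March 18, 2006 is after that date.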